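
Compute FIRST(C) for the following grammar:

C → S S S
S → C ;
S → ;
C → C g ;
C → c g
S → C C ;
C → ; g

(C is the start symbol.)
To compute FIRST(C), examine every production with C on the left-hand side, reading each right-hand side left to right until a non-nullable symbol is reached.

FIRST sets of the other non-terminals involved (by the same procedure, iterated to a fixed point):
  FIRST(S) = { ';', 'c' }

From C → S S S:
  - S is a non-terminal: add FIRST(S) \ {ε} = { ';', 'c' }
    S is not nullable, so stop
From C → C g ;:
  - C is the symbol being defined: contributes nothing new
    C is not nullable, so stop
From C → c g:
  - c is a terminal: add 'c' and stop
From C → ; g:
  - ';' is a terminal: add ';' and stop

Collecting: FIRST(C) = { ';', 'c' }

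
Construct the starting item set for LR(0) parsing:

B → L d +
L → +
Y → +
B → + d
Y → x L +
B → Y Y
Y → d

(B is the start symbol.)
First, augment the grammar with B' → B
I₀ = CLOSURE({ [B' → . B] }):
  [B' → . B] has the dot before B: add [B → . L d +], [B → . + d], [B → . Y Y]
  [B → . L d +] has the dot before L: add [L → . +]
  [B → . Y Y] has the dot before Y: add [Y → . +], [Y → . x L +], [Y → . d]
No further items can be added.

I₀ = { [B → . + d], [B → . L d +], [B → . Y Y], [B' → . B], [L → . +], [Y → . +], [Y → . d], [Y → . x L +] }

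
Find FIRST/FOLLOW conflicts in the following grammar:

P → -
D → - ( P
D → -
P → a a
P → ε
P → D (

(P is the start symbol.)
No FIRST/FOLLOW conflicts.

A FIRST/FOLLOW conflict occurs when a non-terminal N has a nullable alternative N → β (β ⇒* ε) and another alternative N → α with FIRST(α) ∩ FOLLOW(N) ≠ ∅: on such a lookahead the parser cannot decide between expanding α and letting N vanish via β.

Nullable non-terminals: P.
FIRST sets used below: FIRST(D) = { '-' }

P: nullable alternative(s) P → ε; FOLLOW(P) = { $, '(' }
  P → -: FIRST \ {ε} = { '-' } — disjoint from FOLLOW(P)
  P → a a: FIRST \ {ε} = { 'a' } — disjoint from FOLLOW(P)
  P → ε: FIRST \ {ε} = { } — this is the only nullable alternative, skip
  P → D (: FIRST \ {ε} = { '-' } — disjoint from FOLLOW(P)

D has no nullable alternative, so no FIRST/FOLLOW check is needed there.

No FIRST/FOLLOW conflicts found.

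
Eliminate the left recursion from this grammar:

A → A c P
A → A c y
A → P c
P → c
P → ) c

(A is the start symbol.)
A is directly left-recursive. The standard transformation for
  A → A α₁ | ... | A α_m | β₁ | ... | β_n
is
  A  → β₁ A' | ... | β_n A'
  A' → α₁ A' | ... | α_m A' | ε

A → P c becomes A → P c A'
A → A c P becomes A' → c P A'
A → A c y becomes A' → c y A'
Add A' → ε

Productions for other non-terminals are unchanged:
  P → c
  P → ) c

Resulting grammar:
A → P c A'
A' → c P A'
A' → c y A'
A' → ε
P → c
P → ) c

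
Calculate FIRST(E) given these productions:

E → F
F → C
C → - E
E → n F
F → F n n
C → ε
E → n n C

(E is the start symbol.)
{ '-', 'n', ε }

FIRST sets of the other non-terminals involved (by the same procedure, iterated to a fixed point):
  FIRST(F) = { '-', 'n', ε }

From E → F:
  - F is a non-terminal: add FIRST(F) \ {ε} = { '-', 'n' }
    F is nullable and nothing follows, so the whole right-hand side can vanish: ε ∈ FIRST(E)
From E → n F:
  - n is a terminal: add 'n' and stop
From E → n n C:
  - n is a terminal: add 'n' and stop

Collecting: FIRST(E) = { '-', 'n', ε }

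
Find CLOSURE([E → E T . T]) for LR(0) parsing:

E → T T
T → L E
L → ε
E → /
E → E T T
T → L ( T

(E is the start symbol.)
{ [E → E T . T], [L → .], [T → . L ( T], [T → . L E] }

Start with: [E → E T . T]
  [E → E T . T] has the dot before T: add [T → . L E], [T → . L ( T]
  [T → . L E] has the dot before L: add [L → .]
No further items can be added.

CLOSURE = { [E → E T . T], [L → .], [T → . L ( T], [T → . L E] }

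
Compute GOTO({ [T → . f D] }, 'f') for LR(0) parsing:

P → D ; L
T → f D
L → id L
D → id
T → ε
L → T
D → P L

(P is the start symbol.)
{ [D → . P L], [D → . id], [P → . D ; L], [T → f . D] }

GOTO(I, 'f') = CLOSURE({ [A → αX.β] : [A → α.Xβ] ∈ I, X = 'f' })

Items with dot before 'f', with the dot advanced:
  [T → . f D] → [T → f . D]
Closure of the advanced items:
  [T → f . D] has the dot before D: add [D → . id], [D → . P L]
  [D → . P L] has the dot before P: add [P → . D ; L]

GOTO = { [D → . P L], [D → . id], [P → . D ; L], [T → f . D] }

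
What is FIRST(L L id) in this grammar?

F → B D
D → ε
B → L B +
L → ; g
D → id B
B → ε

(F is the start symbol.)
FIRST sets of the non-terminals involved (from the grammar, by fixed-point iteration):
  FIRST(L) = { ';' }

To compute FIRST(L L id), process the symbols left to right:
Symbol L is a non-terminal. Add FIRST(L) \ {ε} = { ';' }
L is not nullable (ε ∉ FIRST(L)), so stop here.
FIRST(L L id) = { ';' }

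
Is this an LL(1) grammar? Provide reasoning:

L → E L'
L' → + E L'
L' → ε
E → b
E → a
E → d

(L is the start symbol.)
Relevant sets:
  FOLLOW(L') = { $ }

For L':
  PREDICT(L' → '+' E L') = { '+' }
  PREDICT(L' → ε) = { $ }
For E:
  PREDICT(E → b) = { 'b' }
  PREDICT(E → a) = { 'a' }
  PREDICT(E → d) = { 'd' }
L has a single production, so nothing to check there.

All predict sets are disjoint. The grammar IS LL(1).

Answer: Yes, the grammar is LL(1).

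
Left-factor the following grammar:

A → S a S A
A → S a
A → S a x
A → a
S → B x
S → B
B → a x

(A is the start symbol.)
A → S a A'
A' → S A
A' → ε
A' → x
A → a
S → B S'
S' → x
S' → ε
B → a x

Left-factoring transforms A → αβ₁ | αβ₂ into A → αA' and A' → β₁ | β₂
(α is the longest common prefix among the alternatives). Repeat until
no nonterminal has two alternatives with a common prefix.

Round 1: A has alternatives sharing prefix 'S a'. Introduce A': A → S a A'
  Add: A' → S A
  Add: A' → ε
  Add: A' → x

Round 2: S has alternatives sharing prefix 'B'. Introduce S': S → B S'
  Add: S' → x
  Add: S' → ε

No remaining common prefixes — done.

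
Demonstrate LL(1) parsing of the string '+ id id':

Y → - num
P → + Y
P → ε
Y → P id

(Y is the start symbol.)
LL(1) parsing maintains a stack (initially the start symbol over $) and the input. At each step: if the stack top is a terminal, match it against the current input token; if it is a non-terminal N, replace it with the RHS of M[N, lookahead] (the unique production whose predict set contains the lookahead).

Stack is shown with the top on the left.

Stack      Input      Action
----------------------------
Y $        + id id $  output Y → P id
P id $     + id id $  output P → + Y
+ Y id $   + id id $  match '+'
Y id $     id id $    output Y → P id
P id id $  id id $    output P → ε
id id $    id id $    match 'id'
id $       id $       match 'id'
$          $          accept

The string is accepted.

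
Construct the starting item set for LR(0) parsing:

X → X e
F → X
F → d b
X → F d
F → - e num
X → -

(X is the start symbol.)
{ [F → . - e num], [F → . X], [F → . d b], [X → . -], [X → . F d], [X → . X e], [X' → . X] }

First, augment the grammar with X' → X
I₀ = CLOSURE({ [X' → . X] }):
  [X' → . X] has the dot before X: add [X → . X e], [X → . F d], [X → . -]
  [X → . F d] has the dot before F: add [F → . X], [F → . d b], [F → . - e num]
No further items can be added.

I₀ = { [F → . - e num], [F → . X], [F → . d b], [X → . -], [X → . F d], [X → . X e], [X' → . X] }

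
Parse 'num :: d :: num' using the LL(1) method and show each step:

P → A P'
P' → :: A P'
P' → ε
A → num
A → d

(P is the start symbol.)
Stack is shown with the top on the left.

Stack      Input              Action
------------------------------------
P $        num :: d :: num $  output P → A P'
A P' $     num :: d :: num $  output A → num
num P' $   num :: d :: num $  match 'num'
P' $       :: d :: num $      output P' → :: A P'
:: A P' $  :: d :: num $      match '::'
A P' $     d :: num $         output A → d
d P' $     d :: num $         match 'd'
P' $       :: num $           output P' → :: A P'
:: A P' $  :: num $           match '::'
A P' $     num $              output A → num
num P' $   num $              match 'num'
P' $       $                  output P' → ε
$          $                  accept

The string is accepted.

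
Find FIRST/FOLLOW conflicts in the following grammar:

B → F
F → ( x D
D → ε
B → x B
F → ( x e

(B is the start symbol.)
No FIRST/FOLLOW conflicts.

Nullable non-terminals: D.
D has a nullable alternative but only one production, so nothing to check.

B, F have no nullable alternative, so no FIRST/FOLLOW check is needed there.

No FIRST/FOLLOW conflicts found.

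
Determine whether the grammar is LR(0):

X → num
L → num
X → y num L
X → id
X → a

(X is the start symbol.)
Yes, the grammar is LR(0)

A grammar is LR(0) if no state in the canonical LR(0) collection has:
  - both a shift item (dot before a terminal) and a complete item (shift-reduce conflict), or
  - two or more complete items (reduce-reduce conflict; the accept item [X' → X .] counts as a complete item here).

Augment with X' → X and build the canonical LR(0) collection (I0 = CLOSURE({[X' → . X]}), then GOTO on every symbol after a dot until no new states appear). It has 9 states:
  I0: { [X → . a], [X → . id], [X → . num], [X → . y num L], [X' → . X] }  — shift
  I1: { [X' → X .] }  — accept
  I2: { [X → a .] }  — reduce
  I3: { [X → id .] }  — reduce
  I4: { [X → num .] }  — reduce
  I5: { [X → y . num L] }  — shift
  I6: { [L → . num], [X → y num . L] }  — shift
  I7: { [X → y num L .] }  — reduce
  I8: { [L → num .] }  — reduce

Every state is either a pure shift/goto state or contains exactly one complete item and nothing to shift — no conflicts. The grammar is LR(0).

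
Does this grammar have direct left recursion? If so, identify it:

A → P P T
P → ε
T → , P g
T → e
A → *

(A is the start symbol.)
A → P P T: starts with P
P → ε: starts with ε
T → , P g: starts with ','
T → e: starts with e
A → *: starts with '*'

No direct left recursion found.

Answer: No direct left recursion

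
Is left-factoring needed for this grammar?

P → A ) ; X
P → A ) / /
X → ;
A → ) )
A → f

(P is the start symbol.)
Left-factoring is needed when two productions for the same non-terminal
share a common prefix on the right-hand side.

Productions for P:
  P → A ) ; X
  P → A ) / /
Productions for A:
  A → ) )
  A → f

Found common prefix 'A )' in productions for P

Answer: Yes, P has productions with common prefix 'A )'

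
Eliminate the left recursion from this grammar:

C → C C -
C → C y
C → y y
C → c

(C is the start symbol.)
C → y y C'
C → c C'
C' → C - C'
C' → y C'
C' → ε

C is directly left-recursive. The standard transformation for
  A → A α₁ | ... | A α_m | β₁ | ... | β_n
is
  A  → β₁ A' | ... | β_n A'
  A' → α₁ A' | ... | α_m A' | ε

C → y y becomes C → y y C'
C → c becomes C → c C'
C → C C - becomes C' → C - C'
C → C y becomes C' → y C'
Add C' → ε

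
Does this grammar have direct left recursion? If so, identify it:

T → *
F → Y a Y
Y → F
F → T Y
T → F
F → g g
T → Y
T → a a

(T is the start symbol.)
No direct left recursion

T → *: starts with '*'
F → Y a Y: starts with Y
Y → F: starts with F
F → T Y: starts with T
T → F: starts with F
F → g g: starts with g
T → Y: starts with Y
T → a a: starts with a

No direct left recursion found.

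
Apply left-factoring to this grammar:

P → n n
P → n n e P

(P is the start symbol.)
P → n n P'
P' → ε
P' → e P

Left-factoring transforms A → αβ₁ | αβ₂ into A → αA' and A' → β₁ | β₂
(α is the longest common prefix among the alternatives). Repeat until
no nonterminal has two alternatives with a common prefix.

Round 1: P has alternatives sharing prefix 'n n'. Introduce P': P → n n P'
  Add: P' → ε
  Add: P' → e P

No remaining common prefixes — done.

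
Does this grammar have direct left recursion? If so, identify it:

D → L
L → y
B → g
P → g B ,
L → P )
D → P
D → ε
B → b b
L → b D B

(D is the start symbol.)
No direct left recursion

D → L: starts with L
L → y: starts with y
B → g: starts with g
P → g B ,: starts with g
L → P ): starts with P
D → P: starts with P
D → ε: starts with ε
B → b b: starts with b
L → b D B: starts with b

No direct left recursion found.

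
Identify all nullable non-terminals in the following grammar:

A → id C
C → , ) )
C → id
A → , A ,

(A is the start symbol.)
None

A non-terminal is nullable if it can derive ε (the empty string): either it has an ε-production, or it has a production whose right-hand side consists entirely of nullable non-terminals.

There are no ε-productions, so no non-terminal can derive ε.
No non-terminals are nullable.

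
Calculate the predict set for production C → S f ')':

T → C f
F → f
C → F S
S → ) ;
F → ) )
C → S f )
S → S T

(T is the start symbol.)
{ ')' }

PREDICT(C → S f ')') = (FIRST(RHS) \ {ε}) ∪ (FOLLOW(C) if ε ∈ FIRST(RHS), i.e. RHS ⇒* ε)
FIRST(S) = { ')' }
FIRST(S f ')') = { ')' }
ε ∉ FIRST(S f ')'), so FOLLOW(C) is not added.
PREDICT(C → S f ')') = { ')' }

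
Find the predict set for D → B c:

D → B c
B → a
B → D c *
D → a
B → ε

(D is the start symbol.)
PREDICT(D → B c) = (FIRST(RHS) \ {ε}) ∪ (FOLLOW(D) if ε ∈ FIRST(RHS), i.e. RHS ⇒* ε)
FIRST(B) = { 'a', 'c', ε }
FIRST(B c) = { 'a', 'c' }
ε ∉ FIRST(B c), so FOLLOW(D) is not added.
PREDICT(D → B c) = { 'a', 'c' }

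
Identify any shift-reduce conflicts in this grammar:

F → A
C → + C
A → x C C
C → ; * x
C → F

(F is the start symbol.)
A shift-reduce conflict occurs when an LR(0) state has both:
  - a complete (reduce) item [A → α .] (dot at the end), and
  - a shift item [B → β . c γ] (dot before a terminal).

Augment with F' → F and build the canonical LR(0) collection (I0 = CLOSURE({[F' → . F]}), then GOTO on every symbol after a dot until no new states appear). It has 12 states:
  I0: { [A → . x C C], [F → . A], [F' → . F] }  — shift
  I1: { [F → A .] }  — reduce
  I2: { [F' → F .] }  — accept
  I3: { [A → . x C C], [A → x . C C], [C → . + C], [C → . ; * x], [C → . F], [F → . A] }  — shift
  I4: { [A → . x C C], [C → + . C], [C → . + C], [C → . ; * x], [C → . F], [F → . A] }  — shift
  I5: { [C → ; . * x] }  — shift
  I6: { [A → . x C C], [A → x C . C], [C → . + C], [C → . ; * x], [C → . F], [F → . A] }  — shift
  I7: { [C → F .] }  — reduce
  I8: { [A → x C C .] }  — reduce
  I9: { [C → ; * . x] }  — shift
  I10: { [C → ; * x .] }  — reduce
  I11: { [C → + C .] }  — reduce

No state contains both a complete item and a shift item.

Answer: No shift-reduce conflicts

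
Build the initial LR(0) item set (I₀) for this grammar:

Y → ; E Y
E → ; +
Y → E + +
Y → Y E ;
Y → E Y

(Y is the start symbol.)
First, augment the grammar with Y' → Y
I₀ = CLOSURE({ [Y' → . Y] }):
  [Y' → . Y] has the dot before Y: add [Y → . ; E Y], [Y → . E + +], [Y → . Y E ;], [Y → . E Y]
  [Y → . E + +] has the dot before E: add [E → . ; +]
No further items can be added.

I₀ = { [E → . ; +], [Y → . ; E Y], [Y → . E + +], [Y → . E Y], [Y → . Y E ;], [Y' → . Y] }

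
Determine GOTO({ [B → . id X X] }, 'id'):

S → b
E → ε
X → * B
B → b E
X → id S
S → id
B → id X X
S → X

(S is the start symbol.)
GOTO(I, 'id') = CLOSURE({ [A → αX.β] : [A → α.Xβ] ∈ I, X = 'id' })

Items with dot before 'id', with the dot advanced:
  [B → . id X X] → [B → id . X X]
Closure of the advanced items:
  [B → id . X X] has the dot before X: add [X → . * B], [X → . id S]

GOTO = { [B → id . X X], [X → . * B], [X → . id S] }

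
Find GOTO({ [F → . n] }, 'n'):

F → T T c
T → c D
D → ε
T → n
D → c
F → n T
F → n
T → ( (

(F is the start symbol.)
GOTO(I, 'n') = CLOSURE({ [A → αX.β] : [A → α.Xβ] ∈ I, X = 'n' })

Items with dot before 'n', with the dot advanced:
  [F → . n] → [F → n .]
Closure adds nothing (no advanced item has the dot before a non-terminal).

GOTO = { [F → n .] }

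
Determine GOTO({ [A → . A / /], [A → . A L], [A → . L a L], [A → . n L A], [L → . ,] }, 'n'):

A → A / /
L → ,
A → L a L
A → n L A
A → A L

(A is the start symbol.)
{ [A → n . L A], [L → . ,] }

GOTO(I, 'n') = CLOSURE({ [A → αX.β] : [A → α.Xβ] ∈ I, X = 'n' })

Items with dot before 'n', with the dot advanced:
  [A → . n L A] → [A → n . L A]
Closure of the advanced items:
  [A → n . L A] has the dot before L: add [L → . ,]

GOTO = { [A → n . L A], [L → . ,] }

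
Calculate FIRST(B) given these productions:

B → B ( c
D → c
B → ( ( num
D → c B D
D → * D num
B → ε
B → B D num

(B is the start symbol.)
{ '(', '*', 'c', ε }

FIRST sets of the other non-terminals involved (by the same procedure, iterated to a fixed point):
  FIRST(D) = { '*', 'c' }

From B → B ( c:
  - B is the symbol being defined: contributes nothing new
    B is nullable, so continue to the next symbol
  - '(' is a terminal: add '(' and stop
From B → ( ( num:
  - '(' is a terminal: add '(' and stop
From B → ε:
  - ε-production, so ε ∈ FIRST(B)
From B → B D num:
  - B is the symbol being defined: contributes nothing new
    B is nullable, so continue to the next symbol
  - D is a non-terminal: add FIRST(D) \ {ε} = { '*', 'c' }
    D is not nullable, so stop

Collecting: FIRST(B) = { '(', '*', 'c', ε }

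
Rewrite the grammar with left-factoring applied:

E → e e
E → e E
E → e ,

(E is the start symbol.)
Left-factoring transforms A → αβ₁ | αβ₂ into A → αA' and A' → β₁ | β₂
(α is the longest common prefix among the alternatives). Repeat until
no nonterminal has two alternatives with a common prefix.

Round 1: E has alternatives sharing prefix 'e'. Introduce E': E → e E'
  Add: E' → e
  Add: E' → E
  Add: E' → ,

No remaining common prefixes — done.

Resulting grammar:
E → e E'
E' → e
E' → E
E' → ,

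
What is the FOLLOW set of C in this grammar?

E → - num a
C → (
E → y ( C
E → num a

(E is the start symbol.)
To compute FOLLOW(C), find every occurrence of C on a right-hand side N → α C β: add FIRST(β) \ {ε}, and if β is empty or nullable also add FOLLOW(N). Iterate to a fixed point.

In E → y ( C: C is at the end, add FOLLOW(E)

The FOLLOW sets referred to above (computed the same way, to a fixed point):
  FOLLOW(E) = { $ }

Taking the union: FOLLOW(C) = { $ }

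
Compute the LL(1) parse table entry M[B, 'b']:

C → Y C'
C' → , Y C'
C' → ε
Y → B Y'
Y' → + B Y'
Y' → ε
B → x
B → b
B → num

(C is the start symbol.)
To find M[B, 'b'], we find productions for B where 'b' is in the predict set (PREDICT(N → α) = (FIRST(α) \ {ε}) ∪ (FOLLOW(N) if α ⇒* ε)).

B → x: PREDICT = { 'x' }
B → b: PREDICT = { 'b' }
  'b' is in predict set, so this production goes in M[B, 'b']
B → num: PREDICT = { 'num' }

M[B, 'b'] = B → b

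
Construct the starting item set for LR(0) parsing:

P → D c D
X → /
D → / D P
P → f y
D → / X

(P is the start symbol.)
{ [D → . / D P], [D → . / X], [P → . D c D], [P → . f y], [P' → . P] }

First, augment the grammar with P' → P
I₀ = CLOSURE({ [P' → . P] }):
  [P' → . P] has the dot before P: add [P → . D c D], [P → . f y]
  [P → . D c D] has the dot before D: add [D → . / D P], [D → . / X]
No further items can be added.

I₀ = { [D → . / D P], [D → . / X], [P → . D c D], [P → . f y], [P' → . P] }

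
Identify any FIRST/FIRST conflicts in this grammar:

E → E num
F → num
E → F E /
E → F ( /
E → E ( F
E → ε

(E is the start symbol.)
Yes. E → E num / E → F E '/' on { 'num' }; E → E num / E → F '(' '/' on { 'num' }; E → E num / E → E '(' F on { '(', 'num' }; E → F E '/' / E → F '(' '/' on { 'num' }; E → F E '/' / E → E '(' F on { 'num' }; E → F '(' '/' / E → E '(' F on { 'num' }

FIRST sets of the non-terminals at (or reachable through a nullable prefix from) the front of some alternative:
  FIRST(E) = { '(', 'num', ε }
  FIRST(F) = { 'num' }

Productions for E:
  E → E num: FIRST = { '(', 'num' }
  E → F E /: FIRST = { 'num' }
  E → F ( /: FIRST = { 'num' }
  E → E ( F: FIRST = { '(', 'num' }
  E → ε: FIRST = { ε }
F has only one production, so no FIRST/FIRST conflict is possible there.

Conflict for E: E → E num and E → F E /
  Overlap: { 'num' }
Conflict for E: E → E num and E → F ( /
  Overlap: { 'num' }
Conflict for E: E → E num and E → E ( F
  Overlap: { '(', 'num' }
Conflict for E: E → F E / and E → F ( /
  Overlap: { 'num' }
Conflict for E: E → F E / and E → E ( F
  Overlap: { 'num' }
Conflict for E: E → F ( / and E → E ( F
  Overlap: { 'num' }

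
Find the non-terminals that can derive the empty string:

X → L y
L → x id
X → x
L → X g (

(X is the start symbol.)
None

There are no ε-productions, so no non-terminal can derive ε.
No non-terminals are nullable.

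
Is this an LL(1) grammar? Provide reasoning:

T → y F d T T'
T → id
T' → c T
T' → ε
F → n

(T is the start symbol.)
No. Predict set conflict for T': { 'c' }

A grammar is LL(1) if for each non-terminal N with multiple productions, the predict sets of those productions are pairwise disjoint, where PREDICT(N → α) = (FIRST(α) \ {ε}) ∪ (FOLLOW(N) if α ⇒* ε).

Relevant sets:
  FOLLOW(T') = { $, 'c' }

For T:
  PREDICT(T → y F d T T') = { 'y' }
  PREDICT(T → id) = { 'id' }
For T':
  PREDICT(T' → c T) = { 'c' }
  PREDICT(T' → ε) = { $, 'c' }
F has a single production, so nothing to check there.

Conflict found: Predict set conflict for T': { 'c' }
The grammar is NOT LL(1).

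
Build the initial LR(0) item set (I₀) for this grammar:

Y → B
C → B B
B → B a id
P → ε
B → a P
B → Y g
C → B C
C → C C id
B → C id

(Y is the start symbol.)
First, augment the grammar with Y' → Y
I₀ = CLOSURE({ [Y' → . Y] }):
  [Y' → . Y] has the dot before Y: add [Y → . B]
  [Y → . B] has the dot before B: add [B → . B a id], [B → . a P], [B → . Y g], [B → . C id]
  [B → . C id] has the dot before C: add [C → . B B], [C → . B C], [C → . C C id]
No further items can be added.

I₀ = { [B → . B a id], [B → . C id], [B → . Y g], [B → . a P], [C → . B B], [C → . B C], [C → . C C id], [Y → . B], [Y' → . Y] }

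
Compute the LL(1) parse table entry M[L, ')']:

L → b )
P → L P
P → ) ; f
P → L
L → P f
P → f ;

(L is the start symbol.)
To find M[L, ')'], we find productions for L where ')' is in the predict set (PREDICT(N → α) = (FIRST(α) \ {ε}) ∪ (FOLLOW(N) if α ⇒* ε)).

Relevant sets:
  FIRST(P) = { ')', 'b', 'f' }

L → b ): PREDICT = { 'b' }
L → P f: PREDICT = { ')', 'b', 'f' }
  ')' is in predict set, so this production goes in M[L, ')']

M[L, ')'] = L → P f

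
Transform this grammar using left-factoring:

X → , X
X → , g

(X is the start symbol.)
X → , X'
X' → X
X' → g

Left-factoring transforms A → αβ₁ | αβ₂ into A → αA' and A' → β₁ | β₂
(α is the longest common prefix among the alternatives). Repeat until
no nonterminal has two alternatives with a common prefix.

Round 1: X has alternatives sharing prefix ','. Introduce X': X → , X'
  Add: X' → X
  Add: X' → g

No remaining common prefixes — done.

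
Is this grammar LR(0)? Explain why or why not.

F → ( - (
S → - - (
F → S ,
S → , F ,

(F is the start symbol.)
A grammar is LR(0) if no state in the canonical LR(0) collection has:
  - both a shift item (dot before a terminal) and a complete item (shift-reduce conflict), or
  - two or more complete items (reduce-reduce conflict; the accept item [F' → F .] counts as a complete item here).

Augment with F' → F and build the canonical LR(0) collection (I0 = CLOSURE({[F' → . F]}), then GOTO on every symbol after a dot until no new states appear). It has 13 states:
  I0: { [F → . ( - (], [F → . S ,], [F' → . F], [S → . , F ,], [S → . - - (] }  — shift
  I1: { [F → ( . - (] }  — shift
  I2: { [F → . ( - (], [F → . S ,], [S → , . F ,], [S → . , F ,], [S → . - - (] }  — shift
  I3: { [S → - . - (] }  — shift
  I4: { [F' → F .] }  — accept
  I5: { [F → S . ,] }  — shift
  I6: { [F → S , .] }  — reduce
  I7: { [S → - - . (] }  — shift
  I8: { [S → - - ( .] }  — reduce
  I9: { [S → , F . ,] }  — shift
  I10: { [S → , F , .] }  — reduce
  I11: { [F → ( - . (] }  — shift
  I12: { [F → ( - ( .] }  — reduce

Every state is either a pure shift/goto state or contains exactly one complete item and nothing to shift — no conflicts. The grammar is LR(0).

Answer: Yes, the grammar is LR(0)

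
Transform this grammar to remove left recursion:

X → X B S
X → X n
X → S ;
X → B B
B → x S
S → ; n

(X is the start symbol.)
X → S ; X'
X → B B X'
X' → B S X'
X' → n X'
X' → ε
B → x S
S → ; n

X is directly left-recursive. The standard transformation for
  A → A α₁ | ... | A α_m | β₁ | ... | β_n
is
  A  → β₁ A' | ... | β_n A'
  A' → α₁ A' | ... | α_m A' | ε

X → S ; becomes X → S ; X'
X → B B becomes X → B B X'
X → X B S becomes X' → B S X'
X → X n becomes X' → n X'
Add X' → ε

Productions for other non-terminals are unchanged:
  B → x S
  S → ; n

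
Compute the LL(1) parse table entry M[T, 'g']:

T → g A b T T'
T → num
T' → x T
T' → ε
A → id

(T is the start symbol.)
To find M[T, 'g'], we find productions for T where 'g' is in the predict set (PREDICT(N → α) = (FIRST(α) \ {ε}) ∪ (FOLLOW(N) if α ⇒* ε)).

T → g A b T T': PREDICT = { 'g' }
  'g' is in predict set, so this production goes in M[T, 'g']
T → num: PREDICT = { 'num' }

M[T, 'g'] = T → g A b T T'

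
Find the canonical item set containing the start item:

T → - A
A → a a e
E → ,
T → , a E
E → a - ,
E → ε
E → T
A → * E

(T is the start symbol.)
{ [T → . , a E], [T → . - A], [T' → . T] }

First, augment the grammar with T' → T
I₀ = CLOSURE({ [T' → . T] }):
  [T' → . T] has the dot before T: add [T → . - A], [T → . , a E]
No further items can be added.

I₀ = { [T → . , a E], [T → . - A], [T' → . T] }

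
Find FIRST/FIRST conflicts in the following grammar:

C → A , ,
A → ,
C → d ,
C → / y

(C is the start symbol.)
No FIRST/FIRST conflicts.

A FIRST/FIRST conflict occurs when two productions N → α and N → β for the same non-terminal have FIRST(α) ∩ FIRST(β) ≠ ∅ (with ε ∈ FIRST of a nullable right-hand side, so two nullable alternatives also conflict).

FIRST sets of the non-terminals at (or reachable through a nullable prefix from) the front of some alternative:
  FIRST(A) = { ',' }

Productions for C:
  C → A , ,: FIRST = { ',' }
  C → d ,: FIRST = { 'd' }
  C → / y: FIRST = { '/' }
A has only one production, so no FIRST/FIRST conflict is possible there.

All alternatives of each non-terminal have pairwise disjoint FIRST sets.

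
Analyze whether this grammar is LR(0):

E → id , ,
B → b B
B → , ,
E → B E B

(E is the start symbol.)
A grammar is LR(0) if no state in the canonical LR(0) collection has:
  - both a shift item (dot before a terminal) and a complete item (shift-reduce conflict), or
  - two or more complete items (reduce-reduce conflict; the accept item [E' → E .] counts as a complete item here).

Augment with E' → E and build the canonical LR(0) collection (I0 = CLOSURE({[E' → . E]}), then GOTO on every symbol after a dot until no new states appear). It has 12 states:
  I0: { [B → . , ,], [B → . b B], [E → . B E B], [E → . id , ,], [E' → . E] }  — shift
  I1: { [B → , . ,] }  — shift
  I2: { [B → . , ,], [B → . b B], [E → . B E B], [E → . id , ,], [E → B . E B] }  — shift
  I3: { [E' → E .] }  — accept
  I4: { [B → . , ,], [B → . b B], [B → b . B] }  — shift
  I5: { [E → id . , ,] }  — shift
  I6: { [E → id , . ,] }  — shift
  I7: { [E → id , , .] }  — reduce
  I8: { [B → b B .] }  — reduce
  I9: { [B → . , ,], [B → . b B], [E → B E . B] }  — shift
  I10: { [E → B E B .] }  — reduce
  I11: { [B → , , .] }  — reduce

Every state is either a pure shift/goto state or contains exactly one complete item and nothing to shift — no conflicts. The grammar is LR(0).

Answer: Yes, the grammar is LR(0)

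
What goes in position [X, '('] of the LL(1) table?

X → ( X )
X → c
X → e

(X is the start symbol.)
X → ( X )

To find M[X, '('], we find productions for X where '(' is in the predict set (PREDICT(N → α) = (FIRST(α) \ {ε}) ∪ (FOLLOW(N) if α ⇒* ε)).

X → ( X ): PREDICT = { '(' }
  '(' is in predict set, so this production goes in M[X, '(']
X → c: PREDICT = { 'c' }
X → e: PREDICT = { 'e' }

M[X, '('] = X → ( X )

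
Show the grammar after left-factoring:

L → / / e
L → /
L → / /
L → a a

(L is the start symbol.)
L → / L'
L' → / L''
L'' → e
L'' → ε
L' → ε
L → a a

Left-factoring transforms A → αβ₁ | αβ₂ into A → αA' and A' → β₁ | β₂
(α is the longest common prefix among the alternatives). Repeat until
no nonterminal has two alternatives with a common prefix.

Round 1: L has alternatives sharing prefix '/'. Introduce L': L → / L'
  Add: L' → / e
  Add: L' → ε
  Add: L' → /

Round 2: L' has alternatives sharing prefix '/'. Introduce L'': L' → / L''
  Add: L'' → e
  Add: L'' → ε

No remaining common prefixes — done.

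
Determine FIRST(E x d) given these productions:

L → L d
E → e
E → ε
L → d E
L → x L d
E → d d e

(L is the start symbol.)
{ 'd', 'e', 'x' }

FIRST sets of the non-terminals involved (from the grammar, by fixed-point iteration):
  FIRST(E) = { 'd', 'e', ε }

To compute FIRST(E x d), process the symbols left to right:
Symbol E is a non-terminal. Add FIRST(E) \ {ε} = { 'd', 'e' }
E is nullable (ε ∈ FIRST(E)), continue to the next symbol.
Symbol x is a terminal. Add 'x' and stop.
FIRST(E x d) = { 'd', 'e', 'x' }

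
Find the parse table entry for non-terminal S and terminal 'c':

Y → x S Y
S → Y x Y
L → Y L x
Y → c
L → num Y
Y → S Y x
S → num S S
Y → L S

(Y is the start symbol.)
S → Y x Y

To find M[S, 'c'], we find productions for S where 'c' is in the predict set (PREDICT(N → α) = (FIRST(α) \ {ε}) ∪ (FOLLOW(N) if α ⇒* ε)).

Relevant sets:
  FIRST(Y) = { 'c', 'num', 'x' }

S → Y x Y: PREDICT = { 'c', 'num', 'x' }
  'c' is in predict set, so this production goes in M[S, 'c']
S → num S S: PREDICT = { 'num' }

M[S, 'c'] = S → Y x Y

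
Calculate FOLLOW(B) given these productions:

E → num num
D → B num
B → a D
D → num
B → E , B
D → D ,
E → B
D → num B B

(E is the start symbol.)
To compute FOLLOW(B), find every occurrence of B on a right-hand side N → α B β: add FIRST(β) \ {ε}, and if β is empty or nullable also add FOLLOW(N). Iterate to a fixed point.

In D → B num: B is followed by num, add FIRST(num) \ {ε} = { 'num' }
In B → E , B: B is at the end; this adds FOLLOW(B) to itself — nothing new
In E → B: B is at the end, add FOLLOW(E)
In D → num B B: B is followed by B, add FIRST(B) \ {ε} = { 'a', 'num' }
In D → num B B: B is at the end, add FOLLOW(D)

The FOLLOW sets referred to above (computed the same way, to a fixed point):
  FOLLOW(E) = { $, ',' }
  FOLLOW(D) = { $, ',', 'a', 'num' }

Taking the union: FOLLOW(B) = { $, ',', 'a', 'num' }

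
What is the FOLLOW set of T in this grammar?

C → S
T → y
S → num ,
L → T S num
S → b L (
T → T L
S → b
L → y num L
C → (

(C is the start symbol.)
{ 'b', 'num', 'y' }

In L → T S num: T is followed by S num, add FIRST(S num) \ {ε} = { 'b', 'num' }
In T → T L: T is followed by L, add FIRST(L) \ {ε} = { 'y' }

Taking the union: FOLLOW(T) = { 'b', 'num', 'y' }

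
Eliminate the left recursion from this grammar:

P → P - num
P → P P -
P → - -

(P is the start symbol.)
P → - - P'
P' → - num P'
P' → P - P'
P' → ε

P is directly left-recursive. The standard transformation for
  A → A α₁ | ... | A α_m | β₁ | ... | β_n
is
  A  → β₁ A' | ... | β_n A'
  A' → α₁ A' | ... | α_m A' | ε

P → - - becomes P → - - P'
P → P - num becomes P' → - num P'
P → P P - becomes P' → P - P'
Add P' → ε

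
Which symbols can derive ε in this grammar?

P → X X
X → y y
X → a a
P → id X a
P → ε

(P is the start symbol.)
{ 'P' }

ε-productions: P → ε
So P is immediately nullable.
No further non-terminal can be added: every production for the remaining non-terminals contains a terminal or a non-nullable non-terminal.
Nullable = { 'P' }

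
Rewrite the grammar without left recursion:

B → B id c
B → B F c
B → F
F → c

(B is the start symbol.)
B is directly left-recursive. The standard transformation for
  A → A α₁ | ... | A α_m | β₁ | ... | β_n
is
  A  → β₁ A' | ... | β_n A'
  A' → α₁ A' | ... | α_m A' | ε

B → F becomes B → F B'
B → B id c becomes B' → id c B'
B → B F c becomes B' → F c B'
Add B' → ε

Productions for other non-terminals are unchanged:
  F → c

Resulting grammar:
B → F B'
B' → id c B'
B' → F c B'
B' → ε
F → c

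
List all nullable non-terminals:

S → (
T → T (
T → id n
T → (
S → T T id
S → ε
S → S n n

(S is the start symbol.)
{ 'S' }

A non-terminal is nullable if it can derive ε (the empty string): either it has an ε-production, or it has a production whose right-hand side consists entirely of nullable non-terminals.

ε-productions: S → ε
So S is immediately nullable.
No further non-terminal can be added: every production for the remaining non-terminals contains a terminal or a non-nullable non-terminal.
Nullable = { 'S' }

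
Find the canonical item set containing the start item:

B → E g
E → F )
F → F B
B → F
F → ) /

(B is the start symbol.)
First, augment the grammar with B' → B
I₀ = CLOSURE({ [B' → . B] }):
  [B' → . B] has the dot before B: add [B → . E g], [B → . F]
  [B → . E g] has the dot before E: add [E → . F )]
  [B → . F] has the dot before F: add [F → . F B], [F → . ) /]
No further items can be added.

I₀ = { [B → . E g], [B → . F], [B' → . B], [E → . F )], [F → . ) /], [F → . F B] }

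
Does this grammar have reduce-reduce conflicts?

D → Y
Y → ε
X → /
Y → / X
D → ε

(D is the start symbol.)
A reduce-reduce conflict occurs when an LR(0) state has two complete items [A → α .] and [B → β .] — both call for a reduction, and with no lookahead the parser cannot choose between them.

Augment with D' → D and build the canonical LR(0) collection (I0 = CLOSURE({[D' → . D]}), then GOTO on every symbol after a dot until no new states appear). It has 6 states:
  I0: { [D → . Y], [D → .], [D' → . D], [Y → . / X], [Y → .] }  — shift, 2 reduces
  I1: { [X → . /], [Y → / . X] }  — shift
  I2: { [D' → D .] }  — accept
  I3: { [D → Y .] }  — reduce
  I4: { [X → / .] }  — reduce
  I5: { [Y → / X .] }  — reduce

I0 contains complete items [D → .], [Y → .] — reduce-reduce conflict.

Answer: Yes — I0: [D → .] vs [Y → .]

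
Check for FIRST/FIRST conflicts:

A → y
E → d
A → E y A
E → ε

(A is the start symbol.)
FIRST sets of the non-terminals at (or reachable through a nullable prefix from) the front of some alternative:
  FIRST(E) = { 'd', ε }

Productions for A:
  A → y: FIRST = { 'y' }
  A → E y A: FIRST = { 'd', 'y' }
Productions for E:
  E → d: FIRST = { 'd' }
  E → ε: FIRST = { ε }

Conflict for A: A → y and A → E y A
  Overlap: { 'y' }

Answer: Yes. A → y / A → E y A on { 'y' }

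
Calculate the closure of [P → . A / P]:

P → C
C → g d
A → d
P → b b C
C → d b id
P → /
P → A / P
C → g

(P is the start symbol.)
To compute CLOSURE, for each item [A → α.Bβ] where B is a non-terminal, add [B → .γ] for all productions B → γ; repeat for the newly added items until nothing changes.

Start with: [P → . A / P]
  [P → . A / P] has the dot before A: add [A → . d]
No further items can be added.

CLOSURE = { [A → . d], [P → . A / P] }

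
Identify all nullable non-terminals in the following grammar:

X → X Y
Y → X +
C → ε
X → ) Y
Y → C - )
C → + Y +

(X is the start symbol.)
ε-productions: C → ε
So C is immediately nullable.
No further non-terminal can be added: every production for the remaining non-terminals contains a terminal or a non-nullable non-terminal.
Nullable = { 'C' }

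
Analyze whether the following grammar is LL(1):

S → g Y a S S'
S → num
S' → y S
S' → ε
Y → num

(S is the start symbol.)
Relevant sets:
  FOLLOW(S') = { $, 'y' }

For S:
  PREDICT(S → g Y a S S') = { 'g' }
  PREDICT(S → num) = { 'num' }
For S':
  PREDICT(S' → y S) = { 'y' }
  PREDICT(S' → ε) = { $, 'y' }
Y has a single production, so nothing to check there.

Conflict found: Predict set conflict for S': { 'y' }
The grammar is NOT LL(1).

Answer: No. Predict set conflict for S': { 'y' }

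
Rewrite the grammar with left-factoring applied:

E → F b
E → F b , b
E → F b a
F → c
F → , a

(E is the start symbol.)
Left-factoring transforms A → αβ₁ | αβ₂ into A → αA' and A' → β₁ | β₂
(α is the longest common prefix among the alternatives). Repeat until
no nonterminal has two alternatives with a common prefix.

Round 1: E has alternatives sharing prefix 'F b'. Introduce E': E → F b E'
  Add: E' → ε
  Add: E' → , b
  Add: E' → a

No remaining common prefixes — done.

Resulting grammar:
E → F b E'
E' → ε
E' → , b
E' → a
F → c
F → , a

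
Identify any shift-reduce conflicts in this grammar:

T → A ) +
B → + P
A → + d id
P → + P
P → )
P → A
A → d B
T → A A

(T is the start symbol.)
No shift-reduce conflicts

A shift-reduce conflict occurs when an LR(0) state has both:
  - a complete (reduce) item [A → α .] (dot at the end), and
  - a shift item [B → β . c γ] (dot before a terminal).

Augment with T' → T and build the canonical LR(0) collection (I0 = CLOSURE({[T' → . T]}), then GOTO on every symbol after a dot until no new states appear). It has 18 states:
  I0: { [A → . + d id], [A → . d B], [T → . A ) +], [T → . A A], [T' → . T] }  — shift
  I1: { [A → + . d id] }  — shift
  I2: { [A → . + d id], [A → . d B], [T → A . ) +], [T → A . A] }  — shift
  I3: { [T' → T .] }  — accept
  I4: { [A → d . B], [B → . + P] }  — shift
  I5: { [A → . + d id], [A → . d B], [B → + . P], [P → . )], [P → . + P], [P → . A] }  — shift
  I6: { [A → d B .] }  — reduce
  I7: { [P → ) .] }  — reduce
  I8: { [A → + . d id], [A → . + d id], [A → . d B], [P → + . P], [P → . )], [P → . + P], [P → . A] }  — shift
  I9: { [P → A .] }  — reduce
  I10: { [B → + P .] }  — reduce
  I11: { [P → + P .] }  — reduce
  I12: { [A → + d . id], [A → d . B], [B → . + P] }  — shift
  I13: { [A → + d id .] }  — reduce
  I14: { [T → A ) . +] }  — shift
  I15: { [T → A A .] }  — reduce
  I16: { [T → A ) + .] }  — reduce
  I17: { [A → + d . id] }  — shift

No state contains both a complete item and a shift item.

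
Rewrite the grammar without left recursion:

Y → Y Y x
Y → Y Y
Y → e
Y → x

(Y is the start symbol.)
Y is directly left-recursive. The standard transformation for
  A → A α₁ | ... | A α_m | β₁ | ... | β_n
is
  A  → β₁ A' | ... | β_n A'
  A' → α₁ A' | ... | α_m A' | ε

Y → e becomes Y → e Y'
Y → x becomes Y → x Y'
Y → Y Y x becomes Y' → Y x Y'
Y → Y Y becomes Y' → Y Y'
Add Y' → ε

Resulting grammar:
Y → e Y'
Y → x Y'
Y' → Y x Y'
Y' → Y Y'
Y' → ε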